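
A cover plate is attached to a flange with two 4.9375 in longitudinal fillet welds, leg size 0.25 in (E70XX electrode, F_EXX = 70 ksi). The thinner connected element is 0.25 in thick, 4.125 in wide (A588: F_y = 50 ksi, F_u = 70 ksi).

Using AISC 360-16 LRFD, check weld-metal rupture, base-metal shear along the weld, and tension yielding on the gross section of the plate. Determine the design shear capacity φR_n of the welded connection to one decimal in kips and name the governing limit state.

Weld metal: throat = 0.707×0.25 = 0.17675 in, L = 2×4.9375 = 9.875 in. φR_n = 0.75 × 0.6 × 70 × 0.17675 × 9.875 = 55.0 kips.
Base metal shear (0.25 in plate): yield φR_n = 1.0×0.6×50×0.25×9.875 = 74.1 kips; rupture φR_n = 0.75×0.6×70×0.25×9.875 = 77.8 kips; take 74.1 kips (yield).
Tension yield (gross): A_g = 4.125×0.25 = 1.0313 in². φR_n = 0.90 × 50 × 1.0313 = 46.4 kips.
Governing: min(55.0, 74.1, 46.4) = 46.4 kips → gross-section yield.

46.4 kips (gross-section yield governs)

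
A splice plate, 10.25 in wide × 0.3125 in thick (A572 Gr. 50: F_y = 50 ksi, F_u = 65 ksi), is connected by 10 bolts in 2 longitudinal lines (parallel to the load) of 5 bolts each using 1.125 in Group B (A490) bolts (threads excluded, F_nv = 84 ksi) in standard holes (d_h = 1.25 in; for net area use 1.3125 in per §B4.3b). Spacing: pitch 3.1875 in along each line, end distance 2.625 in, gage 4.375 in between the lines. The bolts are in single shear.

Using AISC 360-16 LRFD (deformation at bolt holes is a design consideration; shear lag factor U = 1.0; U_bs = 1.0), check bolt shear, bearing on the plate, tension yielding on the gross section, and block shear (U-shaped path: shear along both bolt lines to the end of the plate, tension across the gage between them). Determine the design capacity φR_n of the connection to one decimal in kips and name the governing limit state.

144.1 kips (gross-section yield governs)

Bolt shear: A_b = π(1.125)²/4 = 0.99402 in². φR_n = 0.75 × 84 × 0.99402 × 10 × 1 = 626.2 kips.
Bearing (0.3125 in plate, F_u = 65 ksi): end bolts L_c = 2.625 − 1.25/2 = 2, R_n = min(1.2×2×0.3125×65, 2.4×1.125×0.3125×65) = 48.75 kips/bolt; interior L_c = 3.1875 − 1.25 = 1.9375, R_n = 47.227 kips/bolt. φR_n = 0.75 × (2×48.75 + 8×47.227) = 356.5 kips.
Tension yield (gross): A_g = 10.25×0.3125 = 3.2031 in². φR_n = 0.90 × 50 × 3.2031 = 144.1 kips.
Block shear: shear path 2×[2.625+4×3.1875] = 2×15.375 in, A_gv = 9.6094, A_nv = 2×(15.375 − 4.5×1.3125)×0.3125 = 5.918 in²; tension across gage: (4.375 − 1×1.3125)×0.3125 = 0.95703 in². R_n = min(0.6×65×5.918, 0.6×50×9.6094) + 1.0×65×0.95703 = min(230.8, 288.28) + 62.207 = 293.01 kips. φR_n = 0.75 × 293.01 = 219.8 kips.
Governing: min(626.2, 356.5, 144.1, 219.8) = 144.1 kips → gross-section yield.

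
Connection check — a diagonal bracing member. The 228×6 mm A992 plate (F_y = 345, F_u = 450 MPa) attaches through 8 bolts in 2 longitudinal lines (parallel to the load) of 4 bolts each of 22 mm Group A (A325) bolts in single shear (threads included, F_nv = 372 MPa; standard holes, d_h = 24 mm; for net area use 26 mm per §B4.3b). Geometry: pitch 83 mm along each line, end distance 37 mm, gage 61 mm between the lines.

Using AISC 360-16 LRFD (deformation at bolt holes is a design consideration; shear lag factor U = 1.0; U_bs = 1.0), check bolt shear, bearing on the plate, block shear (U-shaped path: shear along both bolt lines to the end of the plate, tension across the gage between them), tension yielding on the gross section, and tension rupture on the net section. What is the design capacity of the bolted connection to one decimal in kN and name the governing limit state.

356.4 kN (net-section rupture governs)

Bolt shear: A_b = π(22)²/4 = 380.13 mm². φR_n = 0.75 × 372 × 380.13 × 8 × 1 = 848.5 kN.
Bearing (6 mm plate, F_u = 450 MPa): end bolts L_c = 37 − 24/2 = 25, R_n = min(1.2×25×6×450, 2.4×22×6×450) = 81 kN/bolt; interior L_c = 83 − 24 = 59, R_n = 142.56 kN/bolt. φR_n = 0.75 × (2×81 + 6×142.56) = 763.0 kN.
Block shear: shear path 2×[37+3×83] = 2×286 mm, A_gv = 3432, A_nv = 2×(286 − 3.5×26)×6 = 2340 mm²; tension across gage: (61 − 1×26)×6 = 210 mm². R_n = min(0.6×450×2340, 0.6×345×3432) + 1.0×450×210 = min(631.8, 710.42) + 94.5 = 726.3 kN. φR_n = 0.75 × 726.3 = 544.7 kN.
Tension yield (gross): A_g = 228×6 = 1368 mm². φR_n = 0.90 × 345 × 1368 = 424.8 kN.
Tension rupture (net): A_n = (228 − 2×26)×6 = 1056 mm² (U = 1.0, A_e = A_n). φR_n = 0.75 × 450 × 1056 = 356.4 kN.
Governing: min(848.5, 763.0, 544.7, 424.8, 356.4) = 356.4 kN → net-section rupture.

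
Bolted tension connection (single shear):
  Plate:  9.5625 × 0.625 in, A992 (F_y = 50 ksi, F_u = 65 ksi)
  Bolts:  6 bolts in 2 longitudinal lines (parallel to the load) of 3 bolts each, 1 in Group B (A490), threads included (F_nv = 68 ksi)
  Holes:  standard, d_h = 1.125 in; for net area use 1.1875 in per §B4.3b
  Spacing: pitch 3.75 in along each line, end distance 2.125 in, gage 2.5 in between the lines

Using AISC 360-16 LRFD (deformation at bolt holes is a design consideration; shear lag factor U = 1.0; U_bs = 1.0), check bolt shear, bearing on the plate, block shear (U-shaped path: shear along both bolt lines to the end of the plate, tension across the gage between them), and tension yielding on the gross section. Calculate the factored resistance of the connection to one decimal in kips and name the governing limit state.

Bolt shear: A_b = π(1)²/4 = 0.7854 in². φR_n = 0.75 × 68 × 0.7854 × 6 × 1 = 240.3 kips.
Bearing (0.625 in plate, F_u = 65 ksi): end bolts L_c = 2.125 − 1.125/2 = 1.5625, R_n = min(1.2×1.5625×0.625×65, 2.4×1×0.625×65) = 76.172 kips/bolt; interior L_c = 3.75 − 1.125 = 2.625, R_n = 97.5 kips/bolt. φR_n = 0.75 × (2×76.172 + 4×97.5) = 406.8 kips.
Block shear: shear path 2×[2.125+2×3.75] = 2×9.625 in, A_gv = 12.031, A_nv = 2×(9.625 − 2.5×1.1875)×0.625 = 8.3203 in²; tension across gage: (2.5 − 1×1.1875)×0.625 = 0.82031 in². R_n = min(0.6×65×8.3203, 0.6×50×12.031) + 1.0×65×0.82031 = min(324.49, 360.93) + 53.32 = 377.81 kips. φR_n = 0.75 × 377.81 = 283.4 kips.
Tension yield (gross): A_g = 9.5625×0.625 = 5.9766 in². φR_n = 0.90 × 50 × 5.9766 = 268.9 kips.
Governing: min(240.3, 406.8, 283.4, 268.9) = 240.3 kips → bolt shear.

240.3 kips (bolt shear governs)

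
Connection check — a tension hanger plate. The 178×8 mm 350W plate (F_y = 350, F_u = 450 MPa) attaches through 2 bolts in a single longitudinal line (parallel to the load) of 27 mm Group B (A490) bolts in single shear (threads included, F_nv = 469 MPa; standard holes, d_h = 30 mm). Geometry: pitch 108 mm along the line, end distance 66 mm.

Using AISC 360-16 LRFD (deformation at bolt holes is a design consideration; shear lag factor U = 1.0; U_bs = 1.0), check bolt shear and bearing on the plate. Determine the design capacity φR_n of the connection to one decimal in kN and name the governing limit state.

Bolt shear: A_b = π(27)²/4 = 572.56 mm². φR_n = 0.75 × 469 × 572.56 × 2 × 1 = 402.8 kN.
Bearing (8 mm plate, F_u = 450 MPa): end bolts L_c = 66 − 30/2 = 51, R_n = min(1.2×51×8×450, 2.4×27×8×450) = 220.32 kN/bolt; interior L_c = 108 − 30 = 78, R_n = 233.28 kN/bolt. φR_n = 0.75 × (1×220.32 + 1×233.28) = 340.2 kN.
Governing: min(402.8, 340.2) = 340.2 kN → bearing.

340.2 kN (bearing governs)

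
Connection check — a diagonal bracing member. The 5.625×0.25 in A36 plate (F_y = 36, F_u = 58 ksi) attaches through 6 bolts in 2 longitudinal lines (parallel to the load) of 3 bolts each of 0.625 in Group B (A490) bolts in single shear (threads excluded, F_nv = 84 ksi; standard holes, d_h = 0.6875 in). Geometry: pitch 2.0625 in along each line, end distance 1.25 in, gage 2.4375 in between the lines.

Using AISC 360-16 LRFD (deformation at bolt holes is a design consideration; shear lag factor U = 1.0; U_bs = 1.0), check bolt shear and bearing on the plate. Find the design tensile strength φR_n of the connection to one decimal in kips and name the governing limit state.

88.9 kips (bearing governs)

Bolt shear: A_b = π(0.625)²/4 = 0.3068 in². φR_n = 0.75 × 84 × 0.3068 × 6 × 1 = 116.0 kips.
Bearing (0.25 in plate, F_u = 58 ksi): end bolts L_c = 1.25 − 0.6875/2 = 0.90625, R_n = min(1.2×0.90625×0.25×58, 2.4×0.625×0.25×58) = 15.769 kips/bolt; interior L_c = 2.0625 − 0.6875 = 1.375, R_n = 21.75 kips/bolt. φR_n = 0.75 × (2×15.769 + 4×21.75) = 88.9 kips.
Governing: min(116.0, 88.9) = 88.9 kips → bearing.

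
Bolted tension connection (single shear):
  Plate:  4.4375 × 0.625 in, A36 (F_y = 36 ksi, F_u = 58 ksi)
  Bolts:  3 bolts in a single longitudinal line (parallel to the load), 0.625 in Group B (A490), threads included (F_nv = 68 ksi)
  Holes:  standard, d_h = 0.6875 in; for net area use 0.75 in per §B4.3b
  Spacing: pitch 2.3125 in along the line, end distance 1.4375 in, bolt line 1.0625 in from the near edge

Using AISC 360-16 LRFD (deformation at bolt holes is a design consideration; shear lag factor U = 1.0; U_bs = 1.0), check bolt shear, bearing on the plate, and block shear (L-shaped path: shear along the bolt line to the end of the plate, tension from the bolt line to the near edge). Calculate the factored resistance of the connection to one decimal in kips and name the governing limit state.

46.9 kips (bolt shear governs)

Bolt shear: A_b = π(0.625)²/4 = 0.3068 in². φR_n = 0.75 × 68 × 0.3068 × 3 × 1 = 46.9 kips.
Bearing (0.625 in plate, F_u = 58 ksi): end bolts L_c = 1.4375 − 0.6875/2 = 1.09375, R_n = min(1.2×1.09375×0.625×58, 2.4×0.625×0.625×58) = 47.578 kips/bolt; interior L_c = 2.3125 − 0.6875 = 1.625, R_n = 54.375 kips/bolt. φR_n = 0.75 × (1×47.578 + 2×54.375) = 117.2 kips.
Block shear: shear path 1×[1.4375+2×2.3125] = 1×6.0625 in, A_gv = 3.7891, A_nv = 1×(6.0625 − 2.5×0.75)×0.625 = 2.6172 in²; tension to near edge: (1.0625 − 0.5×0.75)×0.625 = 0.42969 in². R_n = min(0.6×58×2.6172, 0.6×36×3.7891) + 1.0×58×0.42969 = min(91.079, 81.845) + 24.922 = 106.77 kips. φR_n = 0.75 × 106.77 = 80.1 kips.
Governing: min(46.9, 117.2, 80.1) = 46.9 kips → bolt shear.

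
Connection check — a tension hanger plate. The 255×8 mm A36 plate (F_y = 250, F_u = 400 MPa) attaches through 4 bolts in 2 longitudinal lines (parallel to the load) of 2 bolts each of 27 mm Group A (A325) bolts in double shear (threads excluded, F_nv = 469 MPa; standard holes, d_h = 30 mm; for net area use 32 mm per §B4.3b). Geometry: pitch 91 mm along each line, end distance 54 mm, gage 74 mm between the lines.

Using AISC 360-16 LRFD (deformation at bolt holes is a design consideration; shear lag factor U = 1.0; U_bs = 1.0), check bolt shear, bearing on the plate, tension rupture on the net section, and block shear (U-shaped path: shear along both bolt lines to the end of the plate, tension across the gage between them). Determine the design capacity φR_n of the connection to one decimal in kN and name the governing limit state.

361.8 kN (block shear governs)

Bolt shear: A_b = π(27)²/4 = 572.56 mm². φR_n = 0.75 × 469 × 572.56 × 4 × 2 = 1611.2 kN.
Bearing (8 mm plate, F_u = 400 MPa): end bolts L_c = 54 − 30/2 = 39, R_n = min(1.2×39×8×400, 2.4×27×8×400) = 149.76 kN/bolt; interior L_c = 91 − 30 = 61, R_n = 207.36 kN/bolt. φR_n = 0.75 × (2×149.76 + 2×207.36) = 535.7 kN.
Tension rupture (net): A_n = (255 − 2×32)×8 = 1528 mm² (U = 1.0, A_e = A_n). φR_n = 0.75 × 400 × 1528 = 458.4 kN.
Block shear: shear path 2×[54+1×91] = 2×145 mm, A_gv = 2320, A_nv = 2×(145 − 1.5×32)×8 = 1552 mm²; tension across gage: (74 − 1×32)×8 = 336 mm². R_n = min(0.6×400×1552, 0.6×250×2320) + 1.0×400×336 = min(372.48, 348) + 134.4 = 482.4 kN. φR_n = 0.75 × 482.4 = 361.8 kN.
Governing: min(1611.2, 535.7, 458.4, 361.8) = 361.8 kN → block shear.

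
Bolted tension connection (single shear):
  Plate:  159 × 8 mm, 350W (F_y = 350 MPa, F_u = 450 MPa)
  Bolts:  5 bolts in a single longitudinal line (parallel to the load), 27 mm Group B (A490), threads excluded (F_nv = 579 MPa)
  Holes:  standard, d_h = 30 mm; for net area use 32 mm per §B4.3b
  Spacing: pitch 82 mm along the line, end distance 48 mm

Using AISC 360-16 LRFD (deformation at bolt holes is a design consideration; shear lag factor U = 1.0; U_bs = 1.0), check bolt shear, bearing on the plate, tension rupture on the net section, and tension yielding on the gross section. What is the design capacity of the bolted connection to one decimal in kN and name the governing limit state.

342.9 kN (net-section rupture governs)

Bolt shear: A_b = π(27)²/4 = 572.56 mm². φR_n = 0.75 × 579 × 572.56 × 5 × 1 = 1243.2 kN.
Bearing (8 mm plate, F_u = 450 MPa): end bolts L_c = 48 − 30/2 = 33, R_n = min(1.2×33×8×450, 2.4×27×8×450) = 142.56 kN/bolt; interior L_c = 82 − 30 = 52, R_n = 224.64 kN/bolt. φR_n = 0.75 × (1×142.56 + 4×224.64) = 780.8 kN.
Tension rupture (net): A_n = (159 − 1×32)×8 = 1016 mm² (U = 1.0, A_e = A_n). φR_n = 0.75 × 450 × 1016 = 342.9 kN.
Tension yield (gross): A_g = 159×8 = 1272 mm². φR_n = 0.90 × 350 × 1272 = 400.7 kN.
Governing: min(1243.2, 780.8, 342.9, 400.7) = 342.9 kN → net-section rupture.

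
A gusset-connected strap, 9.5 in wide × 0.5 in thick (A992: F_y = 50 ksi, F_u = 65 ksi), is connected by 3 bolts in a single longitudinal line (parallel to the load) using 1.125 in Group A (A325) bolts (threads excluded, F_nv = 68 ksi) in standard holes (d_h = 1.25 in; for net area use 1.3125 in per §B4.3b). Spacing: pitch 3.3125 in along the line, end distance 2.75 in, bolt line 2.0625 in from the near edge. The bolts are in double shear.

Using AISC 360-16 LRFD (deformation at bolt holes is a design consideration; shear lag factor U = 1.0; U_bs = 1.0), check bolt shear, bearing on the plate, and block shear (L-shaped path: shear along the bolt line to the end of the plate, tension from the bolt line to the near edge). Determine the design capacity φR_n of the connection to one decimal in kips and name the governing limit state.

Bolt shear: A_b = π(1.125)²/4 = 0.99402 in². φR_n = 0.75 × 68 × 0.99402 × 3 × 2 = 304.2 kips.
Bearing (0.5 in plate, F_u = 65 ksi): end bolts L_c = 2.75 − 1.25/2 = 2.125, R_n = min(1.2×2.125×0.5×65, 2.4×1.125×0.5×65) = 82.875 kips/bolt; interior L_c = 3.3125 − 1.25 = 2.0625, R_n = 80.438 kips/bolt. φR_n = 0.75 × (1×82.875 + 2×80.438) = 182.8 kips.
Block shear: shear path 1×[2.75+2×3.3125] = 1×9.375 in, A_gv = 4.6875, A_nv = 1×(9.375 − 2.5×1.3125)×0.5 = 3.0469 in²; tension to near edge: (2.0625 − 0.5×1.3125)×0.5 = 0.70313 in². R_n = min(0.6×65×3.0469, 0.6×50×4.6875) + 1.0×65×0.70313 = min(118.83, 140.63) + 45.703 = 164.53 kips. φR_n = 0.75 × 164.53 = 123.4 kips.
Governing: min(304.2, 182.8, 123.4) = 123.4 kips → block shear.

123.4 kips (block shear governs)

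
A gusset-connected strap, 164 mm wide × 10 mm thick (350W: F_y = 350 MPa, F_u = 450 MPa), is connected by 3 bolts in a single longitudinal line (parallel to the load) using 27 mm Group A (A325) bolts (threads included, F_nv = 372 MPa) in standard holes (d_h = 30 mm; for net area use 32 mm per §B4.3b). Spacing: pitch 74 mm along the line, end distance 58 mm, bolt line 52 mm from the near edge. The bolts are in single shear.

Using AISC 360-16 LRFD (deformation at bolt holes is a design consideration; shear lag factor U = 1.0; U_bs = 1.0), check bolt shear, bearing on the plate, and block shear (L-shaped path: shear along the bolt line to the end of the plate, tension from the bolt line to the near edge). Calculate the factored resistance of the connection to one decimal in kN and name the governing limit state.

376.7 kN (block shear governs)

Bolt shear: A_b = π(27)²/4 = 572.56 mm². φR_n = 0.75 × 372 × 572.56 × 3 × 1 = 479.2 kN.
Bearing (10 mm plate, F_u = 450 MPa): end bolts L_c = 58 − 30/2 = 43, R_n = min(1.2×43×10×450, 2.4×27×10×450) = 232.2 kN/bolt; interior L_c = 74 − 30 = 44, R_n = 237.6 kN/bolt. φR_n = 0.75 × (1×232.2 + 2×237.6) = 530.6 kN.
Block shear: shear path 1×[58+2×74] = 1×206 mm, A_gv = 2060, A_nv = 1×(206 − 2.5×32)×10 = 1260 mm²; tension to near edge: (52 − 0.5×32)×10 = 360 mm². R_n = min(0.6×450×1260, 0.6×350×2060) + 1.0×450×360 = min(340.2, 432.6) + 162 = 502.2 kN. φR_n = 0.75 × 502.2 = 376.7 kN.
Governing: min(479.2, 530.6, 376.7) = 376.7 kN → block shear.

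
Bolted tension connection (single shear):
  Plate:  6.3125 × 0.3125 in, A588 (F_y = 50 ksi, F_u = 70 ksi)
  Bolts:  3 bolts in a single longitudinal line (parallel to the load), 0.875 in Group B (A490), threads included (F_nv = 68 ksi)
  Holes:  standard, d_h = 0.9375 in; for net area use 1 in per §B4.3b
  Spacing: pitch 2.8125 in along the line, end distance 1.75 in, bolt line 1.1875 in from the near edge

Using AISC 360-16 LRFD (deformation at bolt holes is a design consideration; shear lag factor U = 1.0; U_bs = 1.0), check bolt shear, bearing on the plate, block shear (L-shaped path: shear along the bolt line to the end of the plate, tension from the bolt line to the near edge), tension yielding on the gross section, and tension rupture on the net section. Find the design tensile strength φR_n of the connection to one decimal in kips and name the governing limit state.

Bolt shear: A_b = π(0.875)²/4 = 0.60132 in². φR_n = 0.75 × 68 × 0.60132 × 3 × 1 = 92.0 kips.
Bearing (0.3125 in plate, F_u = 70 ksi): end bolts L_c = 1.75 − 0.9375/2 = 1.28125, R_n = min(1.2×1.28125×0.3125×70, 2.4×0.875×0.3125×70) = 33.633 kips/bolt; interior L_c = 2.8125 − 0.9375 = 1.875, R_n = 45.938 kips/bolt. φR_n = 0.75 × (1×33.633 + 2×45.938) = 94.1 kips.
Block shear: shear path 1×[1.75+2×2.8125] = 1×7.375 in, A_gv = 2.3047, A_nv = 1×(7.375 − 2.5×1)×0.3125 = 1.5234 in²; tension to near edge: (1.1875 − 0.5×1)×0.3125 = 0.21484 in². R_n = min(0.6×70×1.5234, 0.6×50×2.3047) + 1.0×70×0.21484 = min(63.983, 69.141) + 15.039 = 79.022 kips. φR_n = 0.75 × 79.022 = 59.3 kips.
Tension yield (gross): A_g = 6.3125×0.3125 = 1.9727 in². φR_n = 0.90 × 50 × 1.9727 = 88.8 kips.
Tension rupture (net): A_n = (6.3125 − 1×1)×0.3125 = 1.6602 in² (U = 1.0, A_e = A_n). φR_n = 0.75 × 70 × 1.6602 = 87.2 kips.
Governing: min(92.0, 94.1, 59.3, 88.8, 87.2) = 59.3 kips → block shear.

59.3 kips (block shear governs)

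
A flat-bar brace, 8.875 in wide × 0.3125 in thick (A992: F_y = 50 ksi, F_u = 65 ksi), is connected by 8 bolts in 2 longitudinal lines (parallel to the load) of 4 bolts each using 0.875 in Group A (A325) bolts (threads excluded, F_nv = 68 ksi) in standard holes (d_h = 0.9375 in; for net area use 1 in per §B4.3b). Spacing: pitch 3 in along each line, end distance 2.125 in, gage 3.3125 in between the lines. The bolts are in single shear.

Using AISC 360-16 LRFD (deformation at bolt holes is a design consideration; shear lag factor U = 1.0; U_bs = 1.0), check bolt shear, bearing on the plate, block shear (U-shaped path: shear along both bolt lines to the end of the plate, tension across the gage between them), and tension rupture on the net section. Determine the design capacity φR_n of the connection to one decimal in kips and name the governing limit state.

104.7 kips (net-section rupture governs)

Bolt shear: A_b = π(0.875)²/4 = 0.60132 in². φR_n = 0.75 × 68 × 0.60132 × 8 × 1 = 245.3 kips.
Bearing (0.3125 in plate, F_u = 65 ksi): end bolts L_c = 2.125 − 0.9375/2 = 1.65625, R_n = min(1.2×1.65625×0.3125×65, 2.4×0.875×0.3125×65) = 40.371 kips/bolt; interior L_c = 3 − 0.9375 = 2.0625, R_n = 42.656 kips/bolt. φR_n = 0.75 × (2×40.371 + 6×42.656) = 252.5 kips.
Block shear: shear path 2×[2.125+3×3] = 2×11.125 in, A_gv = 6.9531, A_nv = 2×(11.125 − 3.5×1)×0.3125 = 4.7656 in²; tension across gage: (3.3125 − 1×1)×0.3125 = 0.72266 in². R_n = min(0.6×65×4.7656, 0.6×50×6.9531) + 1.0×65×0.72266 = min(185.86, 208.59) + 46.973 = 232.83 kips. φR_n = 0.75 × 232.83 = 174.6 kips.
Tension rupture (net): A_n = (8.875 − 2×1)×0.3125 = 2.1484 in² (U = 1.0, A_e = A_n). φR_n = 0.75 × 65 × 2.1484 = 104.7 kips.
Governing: min(245.3, 252.5, 174.6, 104.7) = 104.7 kips → net-section rupture.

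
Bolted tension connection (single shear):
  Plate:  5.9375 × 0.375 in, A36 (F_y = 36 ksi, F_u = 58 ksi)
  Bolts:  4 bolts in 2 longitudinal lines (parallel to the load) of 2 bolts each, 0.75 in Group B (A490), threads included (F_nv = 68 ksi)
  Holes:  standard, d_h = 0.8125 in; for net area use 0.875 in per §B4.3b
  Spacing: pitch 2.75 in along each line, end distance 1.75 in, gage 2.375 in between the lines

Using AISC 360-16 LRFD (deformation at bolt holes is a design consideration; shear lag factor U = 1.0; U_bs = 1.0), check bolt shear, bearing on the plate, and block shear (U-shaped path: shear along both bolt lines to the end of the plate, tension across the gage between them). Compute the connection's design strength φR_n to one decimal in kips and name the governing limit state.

Bolt shear: A_b = π(0.75)²/4 = 0.44179 in². φR_n = 0.75 × 68 × 0.44179 × 4 × 1 = 90.1 kips.
Bearing (0.375 in plate, F_u = 58 ksi): end bolts L_c = 1.75 − 0.8125/2 = 1.34375, R_n = min(1.2×1.34375×0.375×58, 2.4×0.75×0.375×58) = 35.072 kips/bolt; interior L_c = 2.75 − 0.8125 = 1.9375, R_n = 39.15 kips/bolt. φR_n = 0.75 × (2×35.072 + 2×39.15) = 111.3 kips.
Block shear: shear path 2×[1.75+1×2.75] = 2×4.5 in, A_gv = 3.375, A_nv = 2×(4.5 − 1.5×0.875)×0.375 = 2.3906 in²; tension across gage: (2.375 − 1×0.875)×0.375 = 0.5625 in². R_n = min(0.6×58×2.3906, 0.6×36×3.375) + 1.0×58×0.5625 = min(83.193, 72.9) + 32.625 = 105.53 kips. φR_n = 0.75 × 105.53 = 79.1 kips.
Governing: min(90.1, 111.3, 79.1) = 79.1 kips → block shear.

79.1 kips (block shear governs)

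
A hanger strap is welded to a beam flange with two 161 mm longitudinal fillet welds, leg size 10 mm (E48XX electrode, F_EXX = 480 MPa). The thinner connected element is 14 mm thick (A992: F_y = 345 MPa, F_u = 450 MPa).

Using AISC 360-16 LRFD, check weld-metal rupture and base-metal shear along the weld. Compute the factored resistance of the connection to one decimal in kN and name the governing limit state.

491.7 kN (weld metal governs)

Weld metal: throat = 0.707×10 = 7.07 mm, L = 2×161 = 322 mm. φR_n = 0.75 × 0.6 × 480 × 7.07 × 322 = 491.7 kN.
Base metal shear (14 mm plate): yield φR_n = 1.0×0.6×345×14×322 = 933.2 kN; rupture φR_n = 0.75×0.6×450×14×322 = 912.9 kN; take 912.9 kN (rupture).
Governing: min(491.7, 912.9) = 491.7 kN → weld metal.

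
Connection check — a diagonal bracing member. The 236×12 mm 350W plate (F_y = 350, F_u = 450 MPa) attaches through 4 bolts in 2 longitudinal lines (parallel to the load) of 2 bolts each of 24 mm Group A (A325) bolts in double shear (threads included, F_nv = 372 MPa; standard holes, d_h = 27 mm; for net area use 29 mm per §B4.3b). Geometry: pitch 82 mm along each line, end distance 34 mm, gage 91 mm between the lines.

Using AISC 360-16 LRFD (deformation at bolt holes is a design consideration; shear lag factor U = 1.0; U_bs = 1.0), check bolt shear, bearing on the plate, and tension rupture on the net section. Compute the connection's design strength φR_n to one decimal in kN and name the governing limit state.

665.8 kN (bearing governs)

Bolt shear: A_b = π(24)²/4 = 452.39 mm². φR_n = 0.75 × 372 × 452.39 × 4 × 2 = 1009.7 kN.
Bearing (12 mm plate, F_u = 450 MPa): end bolts L_c = 34 − 27/2 = 20.5, R_n = min(1.2×20.5×12×450, 2.4×24×12×450) = 132.84 kN/bolt; interior L_c = 82 − 27 = 55, R_n = 311.04 kN/bolt. φR_n = 0.75 × (2×132.84 + 2×311.04) = 665.8 kN.
Tension rupture (net): A_n = (236 − 2×29)×12 = 2136 mm² (U = 1.0, A_e = A_n). φR_n = 0.75 × 450 × 2136 = 720.9 kN.
Governing: min(1009.7, 665.8, 720.9) = 665.8 kN → bearing.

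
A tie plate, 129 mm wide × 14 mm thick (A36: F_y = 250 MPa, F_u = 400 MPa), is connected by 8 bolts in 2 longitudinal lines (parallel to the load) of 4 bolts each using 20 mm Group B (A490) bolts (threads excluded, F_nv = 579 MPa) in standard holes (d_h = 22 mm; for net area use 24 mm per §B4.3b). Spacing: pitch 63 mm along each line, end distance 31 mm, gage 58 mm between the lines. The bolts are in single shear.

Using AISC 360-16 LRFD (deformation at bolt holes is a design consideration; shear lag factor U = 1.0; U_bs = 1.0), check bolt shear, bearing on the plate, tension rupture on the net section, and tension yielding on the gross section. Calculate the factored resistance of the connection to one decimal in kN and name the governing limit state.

340.2 kN (net-section rupture governs)

Bolt shear: A_b = π(20)²/4 = 314.16 mm². φR_n = 0.75 × 579 × 314.16 × 8 × 1 = 1091.4 kN.
Bearing (14 mm plate, F_u = 400 MPa): end bolts L_c = 31 − 22/2 = 20, R_n = min(1.2×20×14×400, 2.4×20×14×400) = 134.4 kN/bolt; interior L_c = 63 − 22 = 41, R_n = 268.8 kN/bolt. φR_n = 0.75 × (2×134.4 + 6×268.8) = 1411.2 kN.
Tension rupture (net): A_n = (129 − 2×24)×14 = 1134 mm² (U = 1.0, A_e = A_n). φR_n = 0.75 × 400 × 1134 = 340.2 kN.
Tension yield (gross): A_g = 129×14 = 1806 mm². φR_n = 0.90 × 250 × 1806 = 406.4 kN.
Governing: min(1091.4, 1411.2, 340.2, 406.4) = 340.2 kN → net-section rupture.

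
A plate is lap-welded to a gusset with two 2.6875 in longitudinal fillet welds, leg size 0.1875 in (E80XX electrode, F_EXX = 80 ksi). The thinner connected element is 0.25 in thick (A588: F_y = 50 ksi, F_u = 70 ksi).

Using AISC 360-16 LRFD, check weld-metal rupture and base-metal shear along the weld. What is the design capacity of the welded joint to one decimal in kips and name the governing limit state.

25.7 kips (weld metal governs)

Weld metal: throat = 0.707×0.1875 = 0.13256 in, L = 2×2.6875 = 5.375 in. φR_n = 0.75 × 0.6 × 80 × 0.13256 × 5.375 = 25.7 kips.
Base metal shear (0.25 in plate): yield φR_n = 1.0×0.6×50×0.25×5.375 = 40.3 kips; rupture φR_n = 0.75×0.6×70×0.25×5.375 = 42.3 kips; take 40.3 kips (yield).
Governing: min(25.7, 40.3) = 25.7 kips → weld metal.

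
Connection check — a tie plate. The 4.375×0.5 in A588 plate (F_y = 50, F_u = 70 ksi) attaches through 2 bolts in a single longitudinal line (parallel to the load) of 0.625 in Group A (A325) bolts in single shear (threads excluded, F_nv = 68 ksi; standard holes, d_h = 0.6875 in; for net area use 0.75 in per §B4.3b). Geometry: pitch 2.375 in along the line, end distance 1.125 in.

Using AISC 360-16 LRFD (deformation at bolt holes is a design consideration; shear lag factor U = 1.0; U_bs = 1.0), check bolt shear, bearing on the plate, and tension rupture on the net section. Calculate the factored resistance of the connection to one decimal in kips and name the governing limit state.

Bolt shear: A_b = π(0.625)²/4 = 0.3068 in². φR_n = 0.75 × 68 × 0.3068 × 2 × 1 = 31.3 kips.
Bearing (0.5 in plate, F_u = 70 ksi): end bolts L_c = 1.125 − 0.6875/2 = 0.78125, R_n = min(1.2×0.78125×0.5×70, 2.4×0.625×0.5×70) = 32.813 kips/bolt; interior L_c = 2.375 − 0.6875 = 1.6875, R_n = 52.5 kips/bolt. φR_n = 0.75 × (1×32.813 + 1×52.5) = 64.0 kips.
Tension rupture (net): A_n = (4.375 − 1×0.75)×0.5 = 1.8125 in² (U = 1.0, A_e = A_n). φR_n = 0.75 × 70 × 1.8125 = 95.2 kips.
Governing: min(31.3, 64.0, 95.2) = 31.3 kips → bolt shear.

31.3 kips (bolt shear governs)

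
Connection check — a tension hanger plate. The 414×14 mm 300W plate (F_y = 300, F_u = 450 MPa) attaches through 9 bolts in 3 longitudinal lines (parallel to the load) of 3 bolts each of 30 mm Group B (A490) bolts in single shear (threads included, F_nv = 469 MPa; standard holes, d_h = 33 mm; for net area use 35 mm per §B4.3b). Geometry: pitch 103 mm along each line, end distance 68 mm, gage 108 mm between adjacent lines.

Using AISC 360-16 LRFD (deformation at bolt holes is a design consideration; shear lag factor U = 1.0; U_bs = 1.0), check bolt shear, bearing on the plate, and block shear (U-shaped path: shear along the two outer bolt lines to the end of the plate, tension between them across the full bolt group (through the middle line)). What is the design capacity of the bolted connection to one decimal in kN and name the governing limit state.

1725.6 kN (block shear governs)

Bolt shear: A_b = π(30)²/4 = 706.86 mm². φR_n = 0.75 × 469 × 706.86 × 9 × 1 = 2237.7 kN.
Bearing (14 mm plate, F_u = 450 MPa): end bolts L_c = 68 − 33/2 = 51.5, R_n = min(1.2×51.5×14×450, 2.4×30×14×450) = 389.34 kN/bolt; interior L_c = 103 − 33 = 70, R_n = 453.6 kN/bolt. φR_n = 0.75 × (3×389.34 + 6×453.6) = 2917.2 kN.
Block shear: shear path 2×[68+2×103] = 2×274 mm, A_gv = 7672, A_nv = 2×(274 − 2.5×35)×14 = 5222 mm²; tension across gage: (216 − 2×35)×14 = 2044 mm². R_n = min(0.6×450×5222, 0.6×300×7672) + 1.0×450×2044 = min(1409.9, 1381) + 919.8 = 2300.8 kN. φR_n = 0.75 × 2300.8 = 1725.6 kN.
Governing: min(2237.7, 2917.2, 1725.6) = 1725.6 kN → block shear.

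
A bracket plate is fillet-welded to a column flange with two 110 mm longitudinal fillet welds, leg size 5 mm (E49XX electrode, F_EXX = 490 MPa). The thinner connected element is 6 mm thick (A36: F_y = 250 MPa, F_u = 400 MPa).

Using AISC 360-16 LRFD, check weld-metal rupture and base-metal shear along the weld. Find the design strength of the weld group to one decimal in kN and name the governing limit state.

Weld metal: throat = 0.707×5 = 3.535 mm, L = 2×110 = 220 mm. φR_n = 0.75 × 0.6 × 490 × 3.535 × 220 = 171.5 kN.
Base metal shear (6 mm plate): yield φR_n = 1.0×0.6×250×6×220 = 198.0 kN; rupture φR_n = 0.75×0.6×400×6×220 = 237.6 kN; take 198.0 kN (yield).
Governing: min(171.5, 198.0) = 171.5 kN → weld metal.

171.5 kN (weld metal governs)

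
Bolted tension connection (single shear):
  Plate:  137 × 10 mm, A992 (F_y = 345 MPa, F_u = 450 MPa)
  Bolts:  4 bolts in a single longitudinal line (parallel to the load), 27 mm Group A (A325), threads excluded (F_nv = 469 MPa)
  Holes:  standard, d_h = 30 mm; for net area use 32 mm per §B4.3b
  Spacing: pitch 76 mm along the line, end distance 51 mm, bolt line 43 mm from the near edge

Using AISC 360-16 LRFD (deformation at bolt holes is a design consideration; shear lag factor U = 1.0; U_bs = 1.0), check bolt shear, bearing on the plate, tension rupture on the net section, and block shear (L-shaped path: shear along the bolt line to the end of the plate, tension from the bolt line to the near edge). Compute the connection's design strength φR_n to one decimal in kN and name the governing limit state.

Bolt shear: A_b = π(27)²/4 = 572.56 mm². φR_n = 0.75 × 469 × 572.56 × 4 × 1 = 805.6 kN.
Bearing (10 mm plate, F_u = 450 MPa): end bolts L_c = 51 − 30/2 = 36, R_n = min(1.2×36×10×450, 2.4×27×10×450) = 194.4 kN/bolt; interior L_c = 76 − 30 = 46, R_n = 248.4 kN/bolt. φR_n = 0.75 × (1×194.4 + 3×248.4) = 704.7 kN.
Tension rupture (net): A_n = (137 − 1×32)×10 = 1050 mm² (U = 1.0, A_e = A_n). φR_n = 0.75 × 450 × 1050 = 354.4 kN.
Block shear: shear path 1×[51+3×76] = 1×279 mm, A_gv = 2790, A_nv = 1×(279 − 3.5×32)×10 = 1670 mm²; tension to near edge: (43 − 0.5×32)×10 = 270 mm². R_n = min(0.6×450×1670, 0.6×345×2790) + 1.0×450×270 = min(450.9, 577.53) + 121.5 = 572.4 kN. φR_n = 0.75 × 572.4 = 429.3 kN.
Governing: min(805.6, 704.7, 354.4, 429.3) = 354.4 kN → net-section rupture.

354.4 kN (net-section rupture governs)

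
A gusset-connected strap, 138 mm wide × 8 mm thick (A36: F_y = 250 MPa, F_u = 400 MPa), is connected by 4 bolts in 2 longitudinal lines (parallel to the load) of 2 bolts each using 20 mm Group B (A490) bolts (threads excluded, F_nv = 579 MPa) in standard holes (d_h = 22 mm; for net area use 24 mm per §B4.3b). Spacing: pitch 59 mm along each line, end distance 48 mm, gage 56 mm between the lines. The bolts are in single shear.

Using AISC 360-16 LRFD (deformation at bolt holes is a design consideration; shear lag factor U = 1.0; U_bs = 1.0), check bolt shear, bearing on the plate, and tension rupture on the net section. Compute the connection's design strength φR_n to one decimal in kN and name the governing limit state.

216.0 kN (net-section rupture governs)

Bolt shear: A_b = π(20)²/4 = 314.16 mm². φR_n = 0.75 × 579 × 314.16 × 4 × 1 = 545.7 kN.
Bearing (8 mm plate, F_u = 400 MPa): end bolts L_c = 48 − 22/2 = 37, R_n = min(1.2×37×8×400, 2.4×20×8×400) = 142.08 kN/bolt; interior L_c = 59 − 22 = 37, R_n = 142.08 kN/bolt. φR_n = 0.75 × (2×142.08 + 2×142.08) = 426.2 kN.
Tension rupture (net): A_n = (138 − 2×24)×8 = 720 mm² (U = 1.0, A_e = A_n). φR_n = 0.75 × 400 × 720 = 216.0 kN.
Governing: min(545.7, 426.2, 216.0) = 216.0 kN → net-section rupture.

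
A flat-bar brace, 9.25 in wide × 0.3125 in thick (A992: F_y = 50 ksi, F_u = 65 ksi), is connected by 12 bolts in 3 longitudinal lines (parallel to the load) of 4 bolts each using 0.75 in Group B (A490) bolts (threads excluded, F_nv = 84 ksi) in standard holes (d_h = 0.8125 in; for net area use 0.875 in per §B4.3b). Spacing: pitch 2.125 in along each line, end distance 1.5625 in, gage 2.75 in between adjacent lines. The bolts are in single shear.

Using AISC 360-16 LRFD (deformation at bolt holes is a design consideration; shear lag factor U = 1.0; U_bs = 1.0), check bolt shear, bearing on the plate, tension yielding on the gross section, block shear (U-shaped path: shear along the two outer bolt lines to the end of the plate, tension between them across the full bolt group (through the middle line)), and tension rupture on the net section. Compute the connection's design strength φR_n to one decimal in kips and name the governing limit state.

Bolt shear: A_b = π(0.75)²/4 = 0.44179 in². φR_n = 0.75 × 84 × 0.44179 × 12 × 1 = 334.0 kips.
Bearing (0.3125 in plate, F_u = 65 ksi): end bolts L_c = 1.5625 − 0.8125/2 = 1.15625, R_n = min(1.2×1.15625×0.3125×65, 2.4×0.75×0.3125×65) = 28.184 kips/bolt; interior L_c = 2.125 − 0.8125 = 1.3125, R_n = 31.992 kips/bolt. φR_n = 0.75 × (3×28.184 + 9×31.992) = 279.4 kips.
Tension yield (gross): A_g = 9.25×0.3125 = 2.8906 in². φR_n = 0.90 × 50 × 2.8906 = 130.1 kips.
Block shear: shear path 2×[1.5625+3×2.125] = 2×7.9375 in, A_gv = 4.9609, A_nv = 2×(7.9375 − 3.5×0.875)×0.3125 = 3.0469 in²; tension across gage: (5.5 − 2×0.875)×0.3125 = 1.1719 in². R_n = min(0.6×65×3.0469, 0.6×50×4.9609) + 1.0×65×1.1719 = min(118.83, 148.83) + 76.174 = 195 kips. φR_n = 0.75 × 195 = 146.3 kips.
Tension rupture (net): A_n = (9.25 − 3×0.875)×0.3125 = 2.0703 in² (U = 1.0, A_e = A_n). φR_n = 0.75 × 65 × 2.0703 = 100.9 kips.
Governing: min(334.0, 279.4, 130.1, 146.3, 100.9) = 100.9 kips → net-section rupture.

100.9 kips (net-section rupture governs)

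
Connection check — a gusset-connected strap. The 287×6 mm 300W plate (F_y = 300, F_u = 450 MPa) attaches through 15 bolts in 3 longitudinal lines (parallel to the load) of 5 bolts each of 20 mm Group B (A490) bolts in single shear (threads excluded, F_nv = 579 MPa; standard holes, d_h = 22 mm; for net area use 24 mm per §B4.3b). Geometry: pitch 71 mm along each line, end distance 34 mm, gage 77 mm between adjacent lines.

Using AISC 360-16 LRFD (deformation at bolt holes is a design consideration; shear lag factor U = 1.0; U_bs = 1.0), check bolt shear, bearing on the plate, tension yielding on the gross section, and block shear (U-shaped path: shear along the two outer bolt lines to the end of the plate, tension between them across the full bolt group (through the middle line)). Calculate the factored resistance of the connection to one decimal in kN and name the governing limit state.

464.9 kN (gross-section yield governs)

Bolt shear: A_b = π(20)²/4 = 314.16 mm². φR_n = 0.75 × 579 × 314.16 × 15 × 1 = 2046.4 kN.
Bearing (6 mm plate, F_u = 450 MPa): end bolts L_c = 34 − 22/2 = 23, R_n = min(1.2×23×6×450, 2.4×20×6×450) = 74.52 kN/bolt; interior L_c = 71 − 22 = 49, R_n = 129.6 kN/bolt. φR_n = 0.75 × (3×74.52 + 12×129.6) = 1334.1 kN.
Tension yield (gross): A_g = 287×6 = 1722 mm². φR_n = 0.90 × 300 × 1722 = 464.9 kN.
Block shear: shear path 2×[34+4×71] = 2×318 mm, A_gv = 3816, A_nv = 2×(318 − 4.5×24)×6 = 2520 mm²; tension across gage: (154 − 2×24)×6 = 636 mm². R_n = min(0.6×450×2520, 0.6×300×3816) + 1.0×450×636 = min(680.4, 686.88) + 286.2 = 966.6 kN. φR_n = 0.75 × 966.6 = 725.0 kN.
Governing: min(2046.4, 1334.1, 464.9, 725.0) = 464.9 kN → gross-section yield.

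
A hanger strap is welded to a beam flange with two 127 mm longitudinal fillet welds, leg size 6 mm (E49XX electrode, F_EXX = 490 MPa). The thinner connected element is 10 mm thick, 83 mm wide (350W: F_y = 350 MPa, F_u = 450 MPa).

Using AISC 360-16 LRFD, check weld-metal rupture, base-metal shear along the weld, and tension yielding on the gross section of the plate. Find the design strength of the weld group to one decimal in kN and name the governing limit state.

237.6 kN (weld metal governs)

Weld metal: throat = 0.707×6 = 4.242 mm, L = 2×127 = 254 mm. φR_n = 0.75 × 0.6 × 490 × 4.242 × 254 = 237.6 kN.
Base metal shear (10 mm plate): yield φR_n = 1.0×0.6×350×10×254 = 533.4 kN; rupture φR_n = 0.75×0.6×450×10×254 = 514.4 kN; take 514.4 kN (rupture).
Tension yield (gross): A_g = 83×10 = 830 mm². φR_n = 0.90 × 350 × 830 = 261.5 kN.
Governing: min(237.6, 514.4, 261.5) = 237.6 kN → weld metal.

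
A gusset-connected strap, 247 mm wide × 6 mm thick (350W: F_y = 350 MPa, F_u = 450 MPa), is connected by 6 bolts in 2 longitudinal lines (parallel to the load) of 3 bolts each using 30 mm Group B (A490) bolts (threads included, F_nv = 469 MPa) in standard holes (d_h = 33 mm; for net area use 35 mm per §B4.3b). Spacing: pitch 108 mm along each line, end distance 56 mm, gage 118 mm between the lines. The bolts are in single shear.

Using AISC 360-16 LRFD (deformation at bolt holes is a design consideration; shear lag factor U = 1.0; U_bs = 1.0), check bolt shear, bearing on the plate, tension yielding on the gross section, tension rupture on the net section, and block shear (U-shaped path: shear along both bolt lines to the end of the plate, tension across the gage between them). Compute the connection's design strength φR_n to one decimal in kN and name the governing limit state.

358.4 kN (net-section rupture governs)

Bolt shear: A_b = π(30)²/4 = 706.86 mm². φR_n = 0.75 × 469 × 706.86 × 6 × 1 = 1491.8 kN.
Bearing (6 mm plate, F_u = 450 MPa): end bolts L_c = 56 − 33/2 = 39.5, R_n = min(1.2×39.5×6×450, 2.4×30×6×450) = 127.98 kN/bolt; interior L_c = 108 − 33 = 75, R_n = 194.4 kN/bolt. φR_n = 0.75 × (2×127.98 + 4×194.4) = 775.2 kN.
Tension yield (gross): A_g = 247×6 = 1482 mm². φR_n = 0.90 × 350 × 1482 = 466.8 kN.
Tension rupture (net): A_n = (247 − 2×35)×6 = 1062 mm² (U = 1.0, A_e = A_n). φR_n = 0.75 × 450 × 1062 = 358.4 kN.
Block shear: shear path 2×[56+2×108] = 2×272 mm, A_gv = 3264, A_nv = 2×(272 − 2.5×35)×6 = 2214 mm²; tension across gage: (118 − 1×35)×6 = 498 mm². R_n = min(0.6×450×2214, 0.6×350×3264) + 1.0×450×498 = min(597.78, 685.44) + 224.1 = 821.88 kN. φR_n = 0.75 × 821.88 = 616.4 kN.
Governing: min(1491.8, 775.2, 466.8, 358.4, 616.4) = 358.4 kN → net-section rupture.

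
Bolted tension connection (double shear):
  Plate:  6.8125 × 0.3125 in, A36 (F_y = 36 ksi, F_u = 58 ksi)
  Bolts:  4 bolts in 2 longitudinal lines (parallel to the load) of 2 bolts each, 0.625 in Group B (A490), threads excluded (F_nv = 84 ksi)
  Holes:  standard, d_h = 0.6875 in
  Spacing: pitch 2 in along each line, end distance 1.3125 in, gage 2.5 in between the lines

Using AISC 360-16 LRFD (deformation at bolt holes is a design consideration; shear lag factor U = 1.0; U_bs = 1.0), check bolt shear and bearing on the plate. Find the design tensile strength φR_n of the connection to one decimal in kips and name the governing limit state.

Bolt shear: A_b = π(0.625)²/4 = 0.3068 in². φR_n = 0.75 × 84 × 0.3068 × 4 × 2 = 154.6 kips.
Bearing (0.3125 in plate, F_u = 58 ksi): end bolts L_c = 1.3125 − 0.6875/2 = 0.96875, R_n = min(1.2×0.96875×0.3125×58, 2.4×0.625×0.3125×58) = 21.07 kips/bolt; interior L_c = 2 − 0.6875 = 1.3125, R_n = 27.188 kips/bolt. φR_n = 0.75 × (2×21.07 + 2×27.188) = 72.4 kips.
Governing: min(154.6, 72.4) = 72.4 kips → bearing.

72.4 kips (bearing governs)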